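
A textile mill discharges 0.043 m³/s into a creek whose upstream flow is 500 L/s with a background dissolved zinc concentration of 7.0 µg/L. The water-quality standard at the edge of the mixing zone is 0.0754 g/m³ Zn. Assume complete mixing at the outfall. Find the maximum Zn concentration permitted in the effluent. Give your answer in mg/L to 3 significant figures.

0.871 mg/L

500 L/s = 0.5 m³/s.
7.0 µg/L = 0.007 mg/L.
Mass balance: 0.0754·0.543 = 0.043·Cₑ + 0.5·0.007.
Cₑ = (0.04094 − 0.0035) / 0.043 = 0.8707 mg/L.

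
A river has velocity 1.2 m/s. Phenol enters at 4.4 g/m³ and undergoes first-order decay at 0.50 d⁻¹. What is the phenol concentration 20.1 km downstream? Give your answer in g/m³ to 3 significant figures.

3.99 g/m³

Travel time t = 20.1 km / 1.2 m/s = 2.01e+04/1.2 = 1.675e+04 s = 0.1939 d.
First-order decay: C = 4.4·exp(−0.50·0.1939) = 4.4·0.9076 = 3.994 g/m³.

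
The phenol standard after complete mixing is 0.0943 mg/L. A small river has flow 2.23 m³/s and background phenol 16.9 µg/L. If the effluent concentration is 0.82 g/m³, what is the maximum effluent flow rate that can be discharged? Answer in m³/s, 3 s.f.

16.9 µg/L = 0.0169 mg/L.
Mass balance at complete mixing: C_std·(Q_w + Q_r) = Q_w·C_e + Q_r·C_b.
Rearranging, Q_w = Q_r·(C_std − C_b)/(C_e − C_std) = 2.23·(0.0943 − 0.0169) / (0.82 − 0.0943) = 0.2378 m³/s.

0.238 m³/s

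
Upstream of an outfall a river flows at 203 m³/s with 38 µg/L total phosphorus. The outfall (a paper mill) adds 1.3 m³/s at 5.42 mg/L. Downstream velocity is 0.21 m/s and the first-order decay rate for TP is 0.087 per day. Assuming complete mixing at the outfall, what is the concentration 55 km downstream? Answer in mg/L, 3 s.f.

38 µg/L = 0.038 mg/L.
After complete mixing, C₀ = (1.3·5.42 + 203·0.038) / 204.3 = 0.07225 mg/L.
Travel time t = 5.5e+04 m / 0.21 m/s = 2.619e+05 s = 3.031 d.
C = 0.07225·exp(−0.087·3.031) = 0.07225·0.7682 = 0.0555 mg/L.

0.0555 mg/L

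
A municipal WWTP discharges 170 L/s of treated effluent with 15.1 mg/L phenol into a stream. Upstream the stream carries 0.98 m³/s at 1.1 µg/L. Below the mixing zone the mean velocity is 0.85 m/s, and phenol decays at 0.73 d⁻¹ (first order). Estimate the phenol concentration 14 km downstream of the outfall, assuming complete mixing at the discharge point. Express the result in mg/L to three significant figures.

1.94 mg/L

170 L/s = 0.17 m³/s.
1.1 µg/L = 0.0011 mg/L.
After complete mixing, C₀ = (0.17·15.1 + 0.98·0.0011) / 1.15 = 2.233 mg/L.
Travel time t = 1.4e+04 m / 0.85 m/s = 1.647e+04 s = 0.1906 d.
C = 2.233·exp(−0.73·0.1906) = 2.233·0.8701 = 1.943 mg/L.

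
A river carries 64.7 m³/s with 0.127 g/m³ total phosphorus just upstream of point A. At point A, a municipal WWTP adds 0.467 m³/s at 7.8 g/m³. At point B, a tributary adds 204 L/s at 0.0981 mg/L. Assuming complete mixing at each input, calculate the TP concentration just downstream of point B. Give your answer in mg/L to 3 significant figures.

0.182 mg/L

After input A: C = (64.7·0.127 + 0.467·7.8) / 65.17 = 0.182 mg/L.
204 L/s = 0.204 m³/s.
After input B: C = (65.17·0.182 + 0.204·0.0981) / 65.37 = 0.1817 mg/L.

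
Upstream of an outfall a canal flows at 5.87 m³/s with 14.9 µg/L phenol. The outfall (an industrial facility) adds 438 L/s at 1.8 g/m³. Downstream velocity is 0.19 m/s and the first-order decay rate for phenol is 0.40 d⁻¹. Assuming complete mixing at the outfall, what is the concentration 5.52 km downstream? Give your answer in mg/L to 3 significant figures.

0.121 mg/L

438 L/s = 0.438 m³/s.
14.9 µg/L = 0.0149 mg/L.
After complete mixing, C₀ = (0.438·1.8 + 5.87·0.0149) / 6.308 = 0.1388 mg/L.
Travel time t = 5520 m / 0.19 m/s = 2.905e+04 s = 0.3363 d.
C = 0.1388·exp(−0.40·0.3363) = 0.1388·0.8742 = 0.1214 mg/L.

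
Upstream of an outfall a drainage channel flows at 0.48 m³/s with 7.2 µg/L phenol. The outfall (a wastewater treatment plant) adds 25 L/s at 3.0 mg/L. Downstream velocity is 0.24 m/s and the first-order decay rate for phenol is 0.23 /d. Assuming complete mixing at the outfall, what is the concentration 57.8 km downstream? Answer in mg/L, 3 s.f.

0.0818 mg/L

25 L/s = 0.025 m³/s.
7.2 µg/L = 0.0072 mg/L.
After complete mixing, C₀ = (0.025·3 + 0.48·0.0072) / 0.505 = 0.1554 mg/L.
Travel time t = 5.78e+04 m / 0.24 m/s = 2.408e+05 s = 2.787 d.
C = 0.1554·exp(−0.23·2.787) = 0.1554·0.5267 = 0.08183 mg/L.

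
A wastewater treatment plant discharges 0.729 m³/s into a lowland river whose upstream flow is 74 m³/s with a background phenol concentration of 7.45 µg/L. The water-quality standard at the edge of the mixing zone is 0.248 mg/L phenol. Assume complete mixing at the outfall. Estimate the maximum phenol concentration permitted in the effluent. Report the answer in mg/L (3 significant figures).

24.7 mg/L

7.45 µg/L = 0.00745 mg/L.
Mass balance: 0.248·74.73 = 0.729·Cₑ + 74·0.00745.
Cₑ = (18.53 − 0.5513) / 0.729 = 24.67 mg/L.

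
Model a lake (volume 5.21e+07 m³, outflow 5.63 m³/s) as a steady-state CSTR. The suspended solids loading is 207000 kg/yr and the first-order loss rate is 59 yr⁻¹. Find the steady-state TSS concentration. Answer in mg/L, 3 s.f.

Outflow Q = 5.63 m³/s × 3.156e+07 s/yr = 1.777e+08 m³/yr.
Steady-state CSTR mass balance: W = Q·C + k·V·C, so C = W/(Q + kV).
Q + kV = 1.777e+08 + 59·5.21e+07 = 3.252e+09 m³/yr.
C = 207000/3.252e+09 = 6.366e-05 kg/m³ = 0.06366 mg/L.

0.0637 mg/L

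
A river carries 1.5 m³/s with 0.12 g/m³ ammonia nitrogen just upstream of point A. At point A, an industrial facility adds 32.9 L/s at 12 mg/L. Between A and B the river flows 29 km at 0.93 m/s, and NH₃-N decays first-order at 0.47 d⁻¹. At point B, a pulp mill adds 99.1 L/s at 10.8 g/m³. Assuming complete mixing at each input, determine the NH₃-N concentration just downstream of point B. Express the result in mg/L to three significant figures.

0.953 mg/L

32.9 L/s = 0.0329 m³/s.
After input A: C = (1.5·0.12 + 0.0329·12) / 1.533 = 0.375 mg/L.
Over the 29 km reach to input B (t = 3.118e+04 s = 0.3609 d), decay gives C = 0.375·exp(−0.47·0.3609) = 0.3165 mg/L.
99.1 L/s = 0.0991 m³/s.
After input B: C = (1.533·0.3165 + 0.0991·10.8) / 1.632 = 0.9531 mg/L.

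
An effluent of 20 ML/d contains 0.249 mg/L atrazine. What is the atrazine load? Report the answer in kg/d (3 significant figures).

20 ML/d = 0.2315 m³/s.
Mass flux = Q·C = 0.2315 m³/s × 0.249 g/m³ = 0.05764 g/s.
= 0.05764 g/s × 86.4 = 4.98 kg/d.

4.98 kg/d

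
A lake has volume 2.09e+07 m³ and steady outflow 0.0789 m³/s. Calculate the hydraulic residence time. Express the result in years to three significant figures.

8.39 yr

Q = 0.0789 m³/s × 3.156e+07 s/yr = 2.49e+06 m³/yr.
Hydraulic residence time τ = V/Q = 2.09e+07/2.49e+06 = 8.394 yr.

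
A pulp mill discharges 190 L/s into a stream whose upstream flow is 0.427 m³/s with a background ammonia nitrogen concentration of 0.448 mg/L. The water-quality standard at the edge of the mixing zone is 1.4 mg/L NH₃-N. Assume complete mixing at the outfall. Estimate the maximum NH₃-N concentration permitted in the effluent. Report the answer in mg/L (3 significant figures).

190 L/s = 0.19 m³/s.
Mass balance: 1.4·0.617 = 0.19·Cₑ + 0.427·0.448.
Cₑ = (0.8638 − 0.1913) / 0.19 = 3.539 mg/L.

3.54 mg/L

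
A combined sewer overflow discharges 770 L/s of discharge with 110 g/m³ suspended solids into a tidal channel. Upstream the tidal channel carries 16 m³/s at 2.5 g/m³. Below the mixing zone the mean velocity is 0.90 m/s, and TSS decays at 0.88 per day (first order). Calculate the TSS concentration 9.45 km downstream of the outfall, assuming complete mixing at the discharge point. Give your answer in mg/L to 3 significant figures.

6.68 mg/L

770 L/s = 0.77 m³/s.
After complete mixing, C₀ = (0.77·110 + 16·2.5) / 16.77 = 7.436 mg/L.
Travel time t = 9450 m / 0.90 m/s = 1.05e+04 s = 0.1215 d.
C = 7.436·exp(−0.88·0.1215) = 7.436·0.8986 = 6.682 mg/L.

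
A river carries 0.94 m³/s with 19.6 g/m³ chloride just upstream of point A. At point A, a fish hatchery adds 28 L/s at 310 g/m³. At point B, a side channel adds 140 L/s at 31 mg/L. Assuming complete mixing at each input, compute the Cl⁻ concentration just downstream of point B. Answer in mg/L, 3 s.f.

28 L/s = 0.028 m³/s.
After input A: C = (0.94·19.6 + 0.028·310) / 0.968 = 28 mg/L.
140 L/s = 0.14 m³/s.
After input B: C = (0.968·28 + 0.14·31) / 1.108 = 28.38 mg/L.

28.4 mg/L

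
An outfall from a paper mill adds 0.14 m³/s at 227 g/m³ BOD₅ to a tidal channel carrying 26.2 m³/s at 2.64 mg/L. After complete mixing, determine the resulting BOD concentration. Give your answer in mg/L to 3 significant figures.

Conservation of mass across the mixing zone: C = (0.14·227 + 26.2·2.64) / (0.14 + 26.2) = 100.9/26.34 = 3.832 mg/L.

3.83 mg/L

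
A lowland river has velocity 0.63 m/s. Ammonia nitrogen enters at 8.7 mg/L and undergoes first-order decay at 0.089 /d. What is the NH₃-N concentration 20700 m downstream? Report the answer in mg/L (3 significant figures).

Travel time t = 20700 m / 0.63 m/s = 2.07e+04/0.63 = 3.286e+04 s = 0.3803 d.
First-order decay: C = 8.7·exp(−0.089·0.3803) = 8.7·0.9667 = 8.41 mg/L.

8.41 mg/L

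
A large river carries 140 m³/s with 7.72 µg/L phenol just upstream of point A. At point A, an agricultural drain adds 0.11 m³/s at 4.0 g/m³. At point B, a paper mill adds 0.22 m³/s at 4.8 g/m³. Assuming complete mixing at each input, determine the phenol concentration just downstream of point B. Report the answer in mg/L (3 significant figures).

0.0184 mg/L

7.72 µg/L = 0.00772 mg/L.
After input A: C = (140·0.00772 + 0.11·4) / 140.1 = 0.01085 mg/L.
After input B: C = (140.1·0.01085 + 0.22·4.8) / 140.3 = 0.01836 mg/L.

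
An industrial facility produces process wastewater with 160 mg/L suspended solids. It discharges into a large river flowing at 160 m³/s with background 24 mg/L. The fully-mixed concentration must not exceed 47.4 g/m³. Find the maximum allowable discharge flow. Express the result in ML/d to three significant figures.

2870 ML/d

Mass balance at complete mixing: C_std·(Q_w + Q_r) = Q_w·C_e + Q_r·C_b.
Rearranging, Q_w = Q_r·(C_std − C_b)/(C_e − C_std) = 160·(47.4 − 24) / (160 − 47.4) = 33.25 m³/s.
= 2873 ML/d.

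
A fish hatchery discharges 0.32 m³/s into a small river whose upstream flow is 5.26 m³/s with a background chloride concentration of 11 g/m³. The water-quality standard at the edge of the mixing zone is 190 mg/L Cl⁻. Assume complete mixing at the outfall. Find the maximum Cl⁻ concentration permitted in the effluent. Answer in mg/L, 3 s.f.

Mass balance: 190·5.58 = 0.32·Cₑ + 5.26·11.
Cₑ = (1060 − 57.86) / 0.32 = 3132 mg/L.

3130 mg/L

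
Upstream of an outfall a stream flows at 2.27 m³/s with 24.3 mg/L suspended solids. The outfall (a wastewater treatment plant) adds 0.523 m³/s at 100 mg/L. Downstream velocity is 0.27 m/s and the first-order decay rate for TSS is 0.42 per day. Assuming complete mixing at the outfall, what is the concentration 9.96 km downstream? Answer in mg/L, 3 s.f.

32.2 mg/L

After complete mixing, C₀ = (0.523·100 + 2.27·24.3) / 2.793 = 38.48 mg/L.
Travel time t = 9960 m / 0.27 m/s = 3.689e+04 s = 0.427 d.
C = 38.48·exp(−0.42·0.427) = 38.48·0.8358 = 32.16 mg/L.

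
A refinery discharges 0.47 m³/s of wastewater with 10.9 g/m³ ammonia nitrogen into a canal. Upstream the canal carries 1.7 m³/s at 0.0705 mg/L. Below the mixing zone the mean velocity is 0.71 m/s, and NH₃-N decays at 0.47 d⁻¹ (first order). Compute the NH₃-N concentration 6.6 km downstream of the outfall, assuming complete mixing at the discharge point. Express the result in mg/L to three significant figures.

2.30 mg/L

After complete mixing, C₀ = (0.47·10.9 + 1.7·0.0705) / 2.17 = 2.416 mg/L.
Travel time t = 6600 m / 0.71 m/s = 9296 s = 0.1076 d.
C = 2.416·exp(−0.47·0.1076) = 2.416·0.9507 = 2.297 mg/L.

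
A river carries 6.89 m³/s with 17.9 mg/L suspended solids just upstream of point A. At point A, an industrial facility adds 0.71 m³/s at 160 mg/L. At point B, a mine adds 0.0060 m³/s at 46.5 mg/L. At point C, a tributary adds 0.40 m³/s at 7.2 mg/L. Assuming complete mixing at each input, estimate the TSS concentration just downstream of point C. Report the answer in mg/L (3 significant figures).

After input A: C = (6.89·17.9 + 0.71·160) / 7.6 = 31.18 mg/L.
After input B: C = (7.6·31.18 + 0.006·46.5) / 7.606 = 31.19 mg/L.
After input C: C = (7.606·31.19 + 0.4·7.2) / 8.006 = 29.99 mg/L.

30.0 mg/L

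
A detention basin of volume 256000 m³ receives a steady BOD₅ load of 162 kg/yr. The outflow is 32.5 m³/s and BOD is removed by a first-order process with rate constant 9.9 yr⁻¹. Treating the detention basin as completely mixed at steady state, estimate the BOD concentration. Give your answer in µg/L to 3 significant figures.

Outflow Q = 32.5 m³/s × 3.156e+07 s/yr = 1.026e+09 m³/yr.
Steady-state CSTR mass balance: W = Q·C + k·V·C, so C = W/(Q + kV).
Q + kV = 1.026e+09 + 9.9·256000 = 1.028e+09 m³/yr.
C = 162/1.028e+09 = 1.576e-07 kg/m³ = 0.0001576 mg/L = 0.1576 µg/L.

0.158 µg/L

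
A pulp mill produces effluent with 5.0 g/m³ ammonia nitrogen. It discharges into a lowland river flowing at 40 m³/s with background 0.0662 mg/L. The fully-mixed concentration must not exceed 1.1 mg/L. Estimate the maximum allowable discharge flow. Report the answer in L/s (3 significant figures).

10600 L/s

Mass balance at complete mixing: C_std·(Q_w + Q_r) = Q_w·C_e + Q_r·C_b.
Rearranging, Q_w = Q_r·(C_std − C_b)/(C_e − C_std) = 40·(1.1 − 0.0662) / (5 − 1.1) = 10.6 m³/s.
= 1.06e+04 L/s.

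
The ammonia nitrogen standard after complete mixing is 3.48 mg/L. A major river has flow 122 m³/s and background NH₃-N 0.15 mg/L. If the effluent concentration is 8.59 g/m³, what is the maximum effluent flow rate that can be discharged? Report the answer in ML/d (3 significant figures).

Mass balance at complete mixing: C_std·(Q_w + Q_r) = Q_w·C_e + Q_r·C_b.
Rearranging, Q_w = Q_r·(C_std − C_b)/(C_e − C_std) = 122·(3.48 − 0.15) / (8.59 − 3.48) = 79.5 m³/s.
= 6869 ML/d.

6870 ML/d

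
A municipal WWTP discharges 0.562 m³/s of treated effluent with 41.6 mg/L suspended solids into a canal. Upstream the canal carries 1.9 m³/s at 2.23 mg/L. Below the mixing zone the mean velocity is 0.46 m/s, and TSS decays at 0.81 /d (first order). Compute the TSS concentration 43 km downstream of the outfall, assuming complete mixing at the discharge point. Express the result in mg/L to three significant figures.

4.67 mg/L

After complete mixing, C₀ = (0.562·41.6 + 1.9·2.23) / 2.462 = 11.22 mg/L.
Travel time t = 4.3e+04 m / 0.46 m/s = 9.348e+04 s = 1.082 d.
C = 11.22·exp(−0.81·1.082) = 11.22·0.4163 = 4.67 mg/L.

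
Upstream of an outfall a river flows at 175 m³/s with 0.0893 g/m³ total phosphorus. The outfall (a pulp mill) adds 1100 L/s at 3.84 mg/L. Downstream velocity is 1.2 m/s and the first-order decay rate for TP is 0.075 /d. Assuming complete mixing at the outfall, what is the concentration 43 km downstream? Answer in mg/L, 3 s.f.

1100 L/s = 1.1 m³/s.
After complete mixing, C₀ = (1.1·3.84 + 175·0.0893) / 176.1 = 0.1127 mg/L.
Travel time t = 4.3e+04 m / 1.2 m/s = 3.583e+04 s = 0.4147 d.
C = 0.1127·exp(−0.075·0.4147) = 0.1127·0.9694 = 0.1093 mg/L.

0.109 mg/L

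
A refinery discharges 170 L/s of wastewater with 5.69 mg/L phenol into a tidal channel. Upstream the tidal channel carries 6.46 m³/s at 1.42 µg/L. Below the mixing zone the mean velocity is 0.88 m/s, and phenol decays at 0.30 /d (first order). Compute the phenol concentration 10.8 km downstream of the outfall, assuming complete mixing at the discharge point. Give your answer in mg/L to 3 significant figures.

0.141 mg/L

170 L/s = 0.17 m³/s.
1.42 µg/L = 0.00142 mg/L.
After complete mixing, C₀ = (0.17·5.69 + 6.46·0.00142) / 6.63 = 0.1473 mg/L.
Travel time t = 1.08e+04 m / 0.88 m/s = 1.227e+04 s = 0.142 d.
C = 0.1473·exp(−0.30·0.142) = 0.1473·0.9583 = 0.1411 mg/L.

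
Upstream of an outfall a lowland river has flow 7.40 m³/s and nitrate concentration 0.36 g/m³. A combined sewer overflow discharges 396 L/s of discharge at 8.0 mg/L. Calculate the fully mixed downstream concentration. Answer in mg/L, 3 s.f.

0.748 mg/L

396 L/s = 0.396 m³/s.
By mass balance at complete mixing, C = (0.396·8 + 7.4·0.36) / (0.396 + 7.4) = 5.832/7.796 = 0.7481 mg/L.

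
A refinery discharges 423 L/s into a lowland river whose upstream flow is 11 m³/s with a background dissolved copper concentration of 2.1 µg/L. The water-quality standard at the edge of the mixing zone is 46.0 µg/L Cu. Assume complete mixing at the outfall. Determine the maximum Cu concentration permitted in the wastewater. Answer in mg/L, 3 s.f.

1.19 mg/L

423 L/s = 0.423 m³/s.
2.1 µg/L = 0.0021 mg/L.
46.0 µg/L = 0.046 mg/L.
Mass balance: 0.046·11.42 = 0.423·Cₑ + 11·0.0021.
Cₑ = (0.5255 − 0.0231) / 0.423 = 1.188 mg/L.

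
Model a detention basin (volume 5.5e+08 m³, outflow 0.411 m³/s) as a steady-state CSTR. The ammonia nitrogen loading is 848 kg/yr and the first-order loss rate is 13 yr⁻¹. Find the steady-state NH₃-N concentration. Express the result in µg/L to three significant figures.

Outflow Q = 0.411 m³/s × 3.156e+07 s/yr = 1.297e+07 m³/yr.
Steady-state CSTR mass balance: W = Q·C + k·V·C, so C = W/(Q + kV).
Q + kV = 1.297e+07 + 13·5.5e+08 = 7.163e+09 m³/yr.
C = 848/7.163e+09 = 1.184e-07 kg/m³ = 0.0001184 mg/L = 0.1184 µg/L.

0.118 µg/L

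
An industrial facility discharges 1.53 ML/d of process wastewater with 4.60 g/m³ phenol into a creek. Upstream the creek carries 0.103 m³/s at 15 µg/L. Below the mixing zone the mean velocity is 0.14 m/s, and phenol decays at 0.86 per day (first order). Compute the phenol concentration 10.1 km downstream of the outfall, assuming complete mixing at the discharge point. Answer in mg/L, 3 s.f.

1.53 ML/d = 0.01771 m³/s.
15 µg/L = 0.015 mg/L.
After complete mixing, C₀ = (0.01771·4.6 + 0.103·0.015) / 0.1207 = 0.6876 mg/L.
Travel time t = 1.01e+04 m / 0.14 m/s = 7.214e+04 s = 0.835 d.
C = 0.6876·exp(−0.86·0.835) = 0.6876·0.4877 = 0.3353 mg/L.

0.335 mg/L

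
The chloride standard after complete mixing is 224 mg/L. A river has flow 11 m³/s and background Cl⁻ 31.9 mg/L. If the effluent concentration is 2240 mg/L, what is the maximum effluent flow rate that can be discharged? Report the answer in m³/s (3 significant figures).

1.05 m³/s

Mass balance at complete mixing: C_std·(Q_w + Q_r) = Q_w·C_e + Q_r·C_b.
Rearranging, Q_w = Q_r·(C_std − C_b)/(C_e − C_std) = 11·(224 − 31.9) / (2240 − 224) = 1.048 m³/s.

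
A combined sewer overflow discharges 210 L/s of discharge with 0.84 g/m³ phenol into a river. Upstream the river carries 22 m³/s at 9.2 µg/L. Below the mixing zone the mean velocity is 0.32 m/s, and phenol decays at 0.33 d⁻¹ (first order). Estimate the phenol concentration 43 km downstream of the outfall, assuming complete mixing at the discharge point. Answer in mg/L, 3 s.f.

210 L/s = 0.21 m³/s.
9.2 µg/L = 0.0092 mg/L.
After complete mixing, C₀ = (0.21·0.84 + 22·0.0092) / 22.21 = 0.01706 mg/L.
Travel time t = 4.3e+04 m / 0.32 m/s = 1.344e+05 s = 1.555 d.
C = 0.01706·exp(−0.33·1.555) = 0.01706·0.5986 = 0.01021 mg/L.

0.0102 mg/L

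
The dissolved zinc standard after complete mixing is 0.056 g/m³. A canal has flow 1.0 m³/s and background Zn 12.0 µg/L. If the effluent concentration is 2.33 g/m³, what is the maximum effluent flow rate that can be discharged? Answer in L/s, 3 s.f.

12.0 µg/L = 0.012 mg/L.
Mass balance at complete mixing: C_std·(Q_w + Q_r) = Q_w·C_e + Q_r·C_b.
Rearranging, Q_w = Q_r·(C_std − C_b)/(C_e − C_std) = 1.0·(0.056 − 0.012) / (2.33 − 0.056) = 0.01935 m³/s.
= 19.35 L/s.

19.3 L/s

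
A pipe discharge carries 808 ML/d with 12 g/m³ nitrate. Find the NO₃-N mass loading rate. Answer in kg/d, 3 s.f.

808 ML/d = 9.352 m³/s.
Mass flux = Q·C = 9.352 m³/s × 12 g/m³ = 112.2 g/s.
= 112.2 g/s × 86.4 = 9696 kg/d.

9700 kg/d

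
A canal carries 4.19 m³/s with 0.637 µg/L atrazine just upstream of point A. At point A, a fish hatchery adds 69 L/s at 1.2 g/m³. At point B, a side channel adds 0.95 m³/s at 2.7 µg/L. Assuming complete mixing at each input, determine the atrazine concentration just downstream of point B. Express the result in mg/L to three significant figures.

0.637 µg/L = 0.000637 mg/L.
69 L/s = 0.069 m³/s.
After input A: C = (4.19·0.000637 + 0.069·1.2) / 4.259 = 0.02007 mg/L.
2.7 µg/L = 0.0027 mg/L.
After input B: C = (4.259·0.02007 + 0.95·0.0027) / 5.209 = 0.0169 mg/L.

0.0169 mg/L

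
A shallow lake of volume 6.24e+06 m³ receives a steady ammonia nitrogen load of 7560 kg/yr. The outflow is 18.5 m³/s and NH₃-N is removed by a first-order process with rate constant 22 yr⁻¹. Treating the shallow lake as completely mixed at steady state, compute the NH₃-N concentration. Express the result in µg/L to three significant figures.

Outflow Q = 18.5 m³/s × 3.156e+07 s/yr = 5.838e+08 m³/yr.
Steady-state CSTR mass balance: W = Q·C + k·V·C, so C = W/(Q + kV).
Q + kV = 5.838e+08 + 22·6.24e+06 = 7.211e+08 m³/yr.
C = 7560/7.211e+08 = 1.048e-05 kg/m³ = 0.01048 mg/L = 10.48 µg/L.

10.5 µg/L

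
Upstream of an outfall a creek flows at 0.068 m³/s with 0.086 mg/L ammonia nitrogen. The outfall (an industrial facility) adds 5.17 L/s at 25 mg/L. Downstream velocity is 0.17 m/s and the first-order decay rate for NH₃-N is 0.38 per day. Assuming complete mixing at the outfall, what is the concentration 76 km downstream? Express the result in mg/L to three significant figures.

5.17 L/s = 0.00517 m³/s.
After complete mixing, C₀ = (0.00517·25 + 0.068·0.086) / 0.07317 = 1.846 mg/L.
Travel time t = 7.6e+04 m / 0.17 m/s = 4.471e+05 s = 5.174 d.
C = 1.846·exp(−0.38·5.174) = 1.846·0.14 = 0.2585 mg/L.

0.258 mg/L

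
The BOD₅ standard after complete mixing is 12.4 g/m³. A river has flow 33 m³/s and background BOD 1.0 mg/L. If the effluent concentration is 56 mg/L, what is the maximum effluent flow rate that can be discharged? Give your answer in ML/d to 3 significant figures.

745 ML/d

Mass balance at complete mixing: C_std·(Q_w + Q_r) = Q_w·C_e + Q_r·C_b.
Rearranging, Q_w = Q_r·(C_std − C_b)/(C_e − C_std) = 33·(12.4 − 1) / (56 − 12.4) = 8.628 m³/s.
= 745.5 ML/d.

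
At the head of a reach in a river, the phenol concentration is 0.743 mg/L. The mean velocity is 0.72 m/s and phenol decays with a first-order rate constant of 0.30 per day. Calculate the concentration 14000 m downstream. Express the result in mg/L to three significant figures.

0.694 mg/L

Travel time t = 14000 m / 0.72 m/s = 1.4e+04/0.72 = 1.944e+04 s = 0.2251 d.
First-order decay: C = 0.743·exp(−0.30·0.2251) = 0.743·0.9347 = 0.6945 mg/L.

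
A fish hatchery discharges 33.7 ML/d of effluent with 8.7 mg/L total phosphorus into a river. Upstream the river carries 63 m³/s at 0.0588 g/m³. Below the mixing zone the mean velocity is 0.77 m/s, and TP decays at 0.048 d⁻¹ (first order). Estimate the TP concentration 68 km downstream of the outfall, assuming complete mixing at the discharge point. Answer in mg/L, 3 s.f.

0.107 mg/L

33.7 ML/d = 0.39 m³/s.
After complete mixing, C₀ = (0.39·8.7 + 63·0.0588) / 63.39 = 0.112 mg/L.
Travel time t = 6.8e+04 m / 0.77 m/s = 8.831e+04 s = 1.022 d.
C = 0.112·exp(−0.048·1.022) = 0.112·0.9521 = 0.1066 mg/L.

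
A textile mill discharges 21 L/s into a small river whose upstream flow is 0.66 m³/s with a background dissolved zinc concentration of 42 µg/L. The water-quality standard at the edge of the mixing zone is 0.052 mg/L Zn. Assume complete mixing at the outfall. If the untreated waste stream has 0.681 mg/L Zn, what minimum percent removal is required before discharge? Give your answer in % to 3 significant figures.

21 L/s = 0.021 m³/s.
42 µg/L = 0.042 mg/L.
Mass balance: 0.052·0.681 = 0.021·Cₑ + 0.66·0.042.
Cₑ = (0.03541 − 0.02772) / 0.021 = 0.3663 mg/L.
Required removal = 1 − 0.3663/0.681 = 46.21 %.

46.2 %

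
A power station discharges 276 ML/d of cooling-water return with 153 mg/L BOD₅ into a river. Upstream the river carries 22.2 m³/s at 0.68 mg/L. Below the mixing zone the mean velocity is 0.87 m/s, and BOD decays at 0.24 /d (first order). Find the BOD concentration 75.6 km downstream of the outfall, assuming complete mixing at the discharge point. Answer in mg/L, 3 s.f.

15.6 mg/L

276 ML/d = 3.194 m³/s.
After complete mixing, C₀ = (3.194·153 + 22.2·0.68) / 25.39 = 19.84 mg/L.
Travel time t = 7.56e+04 m / 0.87 m/s = 8.69e+04 s = 1.006 d.
C = 19.84·exp(−0.24·1.006) = 19.84·0.7855 = 15.59 mg/L.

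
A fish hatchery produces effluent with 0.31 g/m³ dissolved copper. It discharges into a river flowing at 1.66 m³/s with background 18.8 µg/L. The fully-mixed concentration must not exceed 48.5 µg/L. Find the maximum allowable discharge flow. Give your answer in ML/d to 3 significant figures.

16.3 ML/d

18.8 µg/L = 0.0188 mg/L.
48.5 µg/L = 0.0485 mg/L.
Mass balance at complete mixing: C_std·(Q_w + Q_r) = Q_w·C_e + Q_r·C_b.
Rearranging, Q_w = Q_r·(C_std − C_b)/(C_e − C_std) = 1.66·(0.0485 − 0.0188) / (0.31 − 0.0485) = 0.1885 m³/s.
= 16.29 ML/d.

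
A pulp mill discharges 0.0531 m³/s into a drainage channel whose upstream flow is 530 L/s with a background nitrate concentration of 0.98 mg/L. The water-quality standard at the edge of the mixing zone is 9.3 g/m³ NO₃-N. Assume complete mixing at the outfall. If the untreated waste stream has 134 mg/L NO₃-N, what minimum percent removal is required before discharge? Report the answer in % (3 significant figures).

530 L/s = 0.53 m³/s.
Mass balance: 9.3·0.5831 = 0.0531·Cₑ + 0.53·0.98.
Cₑ = (5.423 − 0.5194) / 0.0531 = 92.34 mg/L.
Required removal = 1 − 92.34/134 = 31.09 %.

31.1 %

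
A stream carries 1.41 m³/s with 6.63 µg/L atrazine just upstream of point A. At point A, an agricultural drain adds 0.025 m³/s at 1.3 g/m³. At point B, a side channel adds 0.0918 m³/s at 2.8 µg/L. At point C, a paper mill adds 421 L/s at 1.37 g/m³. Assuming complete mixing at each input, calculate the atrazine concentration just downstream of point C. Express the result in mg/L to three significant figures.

0.318 mg/L

6.63 µg/L = 0.00663 mg/L.
After input A: C = (1.41·0.00663 + 0.025·1.3) / 1.435 = 0.02916 mg/L.
2.8 µg/L = 0.0028 mg/L.
After input B: C = (1.435·0.02916 + 0.0918·0.0028) / 1.527 = 0.02758 mg/L.
421 L/s = 0.421 m³/s.
After input C: C = (1.527·0.02758 + 0.421·1.37) / 1.948 = 0.3177 mg/L.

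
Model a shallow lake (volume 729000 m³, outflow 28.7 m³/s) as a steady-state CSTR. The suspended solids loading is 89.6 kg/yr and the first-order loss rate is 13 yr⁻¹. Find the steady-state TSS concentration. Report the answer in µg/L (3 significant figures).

Outflow Q = 28.7 m³/s × 3.156e+07 s/yr = 9.057e+08 m³/yr.
Steady-state CSTR mass balance: W = Q·C + k·V·C, so C = W/(Q + kV).
Q + kV = 9.057e+08 + 13·729000 = 9.152e+08 m³/yr.
C = 89.6/9.152e+08 = 9.79e-08 kg/m³ = 9.79e-05 mg/L = 0.0979 µg/L.

0.0979 µg/L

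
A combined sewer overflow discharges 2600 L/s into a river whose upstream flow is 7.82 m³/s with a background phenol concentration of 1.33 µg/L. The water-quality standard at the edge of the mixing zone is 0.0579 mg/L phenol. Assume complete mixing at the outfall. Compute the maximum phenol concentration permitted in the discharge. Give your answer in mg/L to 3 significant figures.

0.228 mg/L

2600 L/s = 2.6 m³/s.
1.33 µg/L = 0.00133 mg/L.
Mass balance: 0.0579·10.42 = 2.6·Cₑ + 7.82·0.00133.
Cₑ = (0.6033 − 0.0104) / 2.6 = 0.228 mg/L.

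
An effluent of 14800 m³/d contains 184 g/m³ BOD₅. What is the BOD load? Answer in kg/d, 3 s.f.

14800 m³/d = 0.1713 m³/s.
Mass flux = Q·C = 0.1713 m³/s × 184 g/m³ = 31.52 g/s.
= 31.52 g/s × 86.4 = 2723 kg/d.

2720 kg/d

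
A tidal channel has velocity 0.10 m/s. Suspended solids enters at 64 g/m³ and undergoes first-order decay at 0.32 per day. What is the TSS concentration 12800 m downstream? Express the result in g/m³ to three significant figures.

39.8 g/m³

Travel time t = 12800 m / 0.10 m/s = 1.28e+04/0.10 = 1.28e+05 s = 1.481 d.
First-order decay: C = 64·exp(−0.32·1.481) = 64·0.6225 = 39.84 g/m³.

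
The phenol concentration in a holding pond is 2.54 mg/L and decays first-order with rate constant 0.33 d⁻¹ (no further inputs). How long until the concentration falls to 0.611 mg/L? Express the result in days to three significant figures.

4.32 d

t = ln(C₀/C)/k = ln(2.54/0.611)/0.33 = 1.425/0.33 = 4.318 d.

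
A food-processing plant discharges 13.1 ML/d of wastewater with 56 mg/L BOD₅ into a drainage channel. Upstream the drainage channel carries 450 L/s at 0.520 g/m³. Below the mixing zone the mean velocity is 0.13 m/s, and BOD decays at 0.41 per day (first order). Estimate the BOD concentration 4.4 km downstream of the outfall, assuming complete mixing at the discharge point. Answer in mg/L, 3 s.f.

12.4 mg/L

13.1 ML/d = 0.1516 m³/s.
450 L/s = 0.45 m³/s.
After complete mixing, C₀ = (0.1516·56 + 0.45·0.52) / 0.6016 = 14.5 mg/L.
Travel time t = 4400 m / 0.13 m/s = 3.385e+04 s = 0.3917 d.
C = 14.5·exp(−0.41·0.3917) = 14.5·0.8516 = 12.35 mg/L.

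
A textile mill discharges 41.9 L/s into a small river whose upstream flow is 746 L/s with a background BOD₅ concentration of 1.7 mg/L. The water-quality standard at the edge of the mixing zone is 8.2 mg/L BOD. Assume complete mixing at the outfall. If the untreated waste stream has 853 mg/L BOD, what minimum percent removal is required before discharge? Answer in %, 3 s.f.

85.5 %

41.9 L/s = 0.0419 m³/s.
746 L/s = 0.746 m³/s.
Mass balance: 8.2·0.7879 = 0.0419·Cₑ + 0.746·1.7.
Cₑ = (6.461 − 1.268) / 0.0419 = 123.9 mg/L.
Required removal = 1 − 123.9/853 = 85.47 %.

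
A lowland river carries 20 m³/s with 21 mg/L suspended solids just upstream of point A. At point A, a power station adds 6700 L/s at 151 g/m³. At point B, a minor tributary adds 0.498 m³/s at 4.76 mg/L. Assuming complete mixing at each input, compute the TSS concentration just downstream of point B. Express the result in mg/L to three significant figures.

6700 L/s = 6.7 m³/s.
After input A: C = (20·21 + 6.7·151) / 26.7 = 53.62 mg/L.
After input B: C = (26.7·53.62 + 0.498·4.76) / 27.2 = 52.73 mg/L.

52.7 mg/L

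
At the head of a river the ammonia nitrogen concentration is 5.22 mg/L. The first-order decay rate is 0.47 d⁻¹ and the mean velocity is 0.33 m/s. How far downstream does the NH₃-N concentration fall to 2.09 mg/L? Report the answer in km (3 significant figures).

From C = C₀·e^(−kt), t = ln(C₀/C)/k = ln(5.22/2.09)/0.47 = 0.9153/0.47 = 1.948 d.
Distance = v·t = 0.33 m/s × 1.683e+05 s = 5.553e+04 m = 55.53 km.

55.5 km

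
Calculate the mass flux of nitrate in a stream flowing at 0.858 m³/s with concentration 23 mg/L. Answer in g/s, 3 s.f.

19.7 g/s

Mass flux = Q·C = 0.858 m³/s × 23 g/m³ = 19.73 g/s.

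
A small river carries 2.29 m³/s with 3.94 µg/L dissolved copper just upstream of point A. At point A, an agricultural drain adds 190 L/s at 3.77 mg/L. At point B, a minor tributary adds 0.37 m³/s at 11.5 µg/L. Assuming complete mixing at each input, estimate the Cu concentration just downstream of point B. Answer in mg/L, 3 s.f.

0.256 mg/L

3.94 µg/L = 0.00394 mg/L.
190 L/s = 0.19 m³/s.
After input A: C = (2.29·0.00394 + 0.19·3.77) / 2.48 = 0.2925 mg/L.
11.5 µg/L = 0.0115 mg/L.
After input B: C = (2.48·0.2925 + 0.37·0.0115) / 2.85 = 0.256 mg/L.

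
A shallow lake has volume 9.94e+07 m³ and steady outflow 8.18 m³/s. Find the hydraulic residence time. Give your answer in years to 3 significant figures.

Q = 8.18 m³/s × 3.156e+07 s/yr = 2.581e+08 m³/yr.
Hydraulic residence time τ = V/Q = 9.94e+07/2.581e+08 = 0.3851 yr.

0.385 yr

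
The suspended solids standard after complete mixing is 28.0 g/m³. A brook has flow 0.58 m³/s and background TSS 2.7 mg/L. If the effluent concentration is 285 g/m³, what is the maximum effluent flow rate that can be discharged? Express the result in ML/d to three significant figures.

4.93 ML/d

Mass balance at complete mixing: C_std·(Q_w + Q_r) = Q_w·C_e + Q_r·C_b.
Rearranging, Q_w = Q_r·(C_std − C_b)/(C_e − C_std) = 0.58·(28 − 2.7) / (285 − 28) = 0.0571 m³/s.
= 4.933 ML/d.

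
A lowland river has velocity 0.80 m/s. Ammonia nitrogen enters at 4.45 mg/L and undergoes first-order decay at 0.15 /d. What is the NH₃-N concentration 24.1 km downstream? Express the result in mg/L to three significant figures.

4.22 mg/L

Travel time t = 24.1 km / 0.80 m/s = 2.41e+04/0.80 = 3.012e+04 s = 0.3487 d.
First-order decay: C = 4.45·exp(−0.15·0.3487) = 4.45·0.949 = 4.223 mg/L.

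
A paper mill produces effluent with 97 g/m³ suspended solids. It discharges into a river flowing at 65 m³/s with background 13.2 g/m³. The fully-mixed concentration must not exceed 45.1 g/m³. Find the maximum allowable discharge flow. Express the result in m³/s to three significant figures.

Mass balance at complete mixing: C_std·(Q_w + Q_r) = Q_w·C_e + Q_r·C_b.
Rearranging, Q_w = Q_r·(C_std − C_b)/(C_e − C_std) = 65·(45.1 − 13.2) / (97 − 45.1) = 39.95 m³/s.

40.0 m³/s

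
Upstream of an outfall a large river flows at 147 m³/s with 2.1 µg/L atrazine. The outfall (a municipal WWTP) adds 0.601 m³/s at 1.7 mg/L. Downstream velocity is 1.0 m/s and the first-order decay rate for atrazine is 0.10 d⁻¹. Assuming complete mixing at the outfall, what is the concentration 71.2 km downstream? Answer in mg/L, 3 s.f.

2.1 µg/L = 0.0021 mg/L.
After complete mixing, C₀ = (0.601·1.7 + 147·0.0021) / 147.6 = 0.009013 mg/L.
Travel time t = 7.12e+04 m / 1.0 m/s = 7.12e+04 s = 0.8241 d.
C = 0.009013·exp(−0.10·0.8241) = 0.009013·0.9209 = 0.0083 mg/L.

0.00830 mg/L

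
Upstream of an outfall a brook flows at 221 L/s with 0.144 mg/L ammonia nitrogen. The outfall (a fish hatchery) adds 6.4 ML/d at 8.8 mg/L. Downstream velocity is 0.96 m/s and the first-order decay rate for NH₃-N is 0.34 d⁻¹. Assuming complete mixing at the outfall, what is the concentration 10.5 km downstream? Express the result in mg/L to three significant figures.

2.22 mg/L

6.4 ML/d = 0.07407 m³/s.
221 L/s = 0.221 m³/s.
After complete mixing, C₀ = (0.07407·8.8 + 0.221·0.144) / 0.2951 = 2.317 mg/L.
Travel time t = 1.05e+04 m / 0.96 m/s = 1.094e+04 s = 0.1266 d.
C = 2.317·exp(−0.34·0.1266) = 2.317·0.9579 = 2.219 mg/L.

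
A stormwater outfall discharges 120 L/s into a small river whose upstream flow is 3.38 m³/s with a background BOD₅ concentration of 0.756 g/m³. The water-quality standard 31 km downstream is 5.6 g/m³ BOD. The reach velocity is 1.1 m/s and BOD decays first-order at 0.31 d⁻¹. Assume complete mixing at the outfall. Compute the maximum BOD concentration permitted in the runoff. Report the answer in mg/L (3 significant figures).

159 mg/L

120 L/s = 0.12 m³/s.
Travel time to the compliance point: t = 3.1e+04/1.1 = 2.818e+04 s = 0.3262 d; decay factor exp(−0.31·0.3262) = 0.9038.
So the concentration just after mixing may be at most 5.6/0.9038 = 6.196 mg/L.
Mass balance: 6.196·3.5 = 0.12·Cₑ + 3.38·0.756.
Cₑ = (21.69 − 2.555) / 0.12 = 159.4 mg/L.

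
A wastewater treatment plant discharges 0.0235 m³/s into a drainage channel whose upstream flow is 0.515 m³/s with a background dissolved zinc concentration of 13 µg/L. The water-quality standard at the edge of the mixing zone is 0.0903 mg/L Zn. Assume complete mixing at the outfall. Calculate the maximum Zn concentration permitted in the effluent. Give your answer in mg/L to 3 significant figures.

1.78 mg/L

13 µg/L = 0.013 mg/L.
Mass balance: 0.0903·0.5385 = 0.0235·Cₑ + 0.515·0.013.
Cₑ = (0.04863 − 0.006695) / 0.0235 = 1.784 mg/L.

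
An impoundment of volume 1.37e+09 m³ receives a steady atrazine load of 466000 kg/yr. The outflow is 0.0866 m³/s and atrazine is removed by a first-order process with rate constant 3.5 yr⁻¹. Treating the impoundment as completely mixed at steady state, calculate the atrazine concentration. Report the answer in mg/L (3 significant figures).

Outflow Q = 0.0866 m³/s × 3.156e+07 s/yr = 2.733e+06 m³/yr.
Steady-state CSTR mass balance: W = Q·C + k·V·C, so C = W/(Q + kV).
Q + kV = 2.733e+06 + 3.5·1.37e+09 = 4.798e+09 m³/yr.
C = 466000/4.798e+09 = 9.713e-05 kg/m³ = 0.09713 mg/L.

0.0971 mg/L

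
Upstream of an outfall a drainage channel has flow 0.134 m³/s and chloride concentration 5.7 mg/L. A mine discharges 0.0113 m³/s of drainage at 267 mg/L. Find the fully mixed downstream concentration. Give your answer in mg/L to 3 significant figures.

26.0 mg/L

Conservation of mass across the mixing zone: C = (0.0113·267 + 0.134·5.7) / (0.0113 + 0.134) = 3.781/0.1453 = 26.02 mg/L.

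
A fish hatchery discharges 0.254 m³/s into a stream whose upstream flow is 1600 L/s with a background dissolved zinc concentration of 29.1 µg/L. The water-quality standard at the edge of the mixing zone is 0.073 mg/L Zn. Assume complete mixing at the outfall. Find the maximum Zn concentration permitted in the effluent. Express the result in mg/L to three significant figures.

1600 L/s = 1.6 m³/s.
29.1 µg/L = 0.0291 mg/L.
Mass balance: 0.073·1.854 = 0.254·Cₑ + 1.6·0.0291.
Cₑ = (0.1353 − 0.04656) / 0.254 = 0.3495 mg/L.

0.350 mg/L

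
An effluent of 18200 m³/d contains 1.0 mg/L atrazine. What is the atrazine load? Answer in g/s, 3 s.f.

0.211 g/s

18200 m³/d = 0.2106 m³/s.
Mass flux = Q·C = 0.2106 m³/s × 1 g/m³ = 0.2106 g/s.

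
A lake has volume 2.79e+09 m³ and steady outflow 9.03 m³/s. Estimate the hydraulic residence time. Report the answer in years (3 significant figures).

Q = 9.03 m³/s × 3.156e+07 s/yr = 2.85e+08 m³/yr.
Hydraulic residence time τ = V/Q = 2.79e+09/2.85e+08 = 9.791 yr.

9.79 yr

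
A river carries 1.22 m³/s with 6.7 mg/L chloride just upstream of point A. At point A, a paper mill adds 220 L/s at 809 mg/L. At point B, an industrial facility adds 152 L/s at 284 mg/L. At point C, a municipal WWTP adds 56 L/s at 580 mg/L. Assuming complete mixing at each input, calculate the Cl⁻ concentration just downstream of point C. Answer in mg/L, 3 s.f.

220 L/s = 0.22 m³/s.
After input A: C = (1.22·6.7 + 0.22·809) / 1.44 = 129.3 mg/L.
152 L/s = 0.152 m³/s.
After input B: C = (1.44·129.3 + 0.152·284) / 1.592 = 144 mg/L.
56 L/s = 0.056 m³/s.
After input C: C = (1.592·144 + 0.056·580) / 1.648 = 158.9 mg/L.

159 mg/L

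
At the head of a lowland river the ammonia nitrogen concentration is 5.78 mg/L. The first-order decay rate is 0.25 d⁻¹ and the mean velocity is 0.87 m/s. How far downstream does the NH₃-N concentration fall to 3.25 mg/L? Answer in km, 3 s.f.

From C = C₀·e^(−kt), t = ln(C₀/C)/k = ln(5.78/3.25)/0.25 = 0.5757/0.25 = 2.303 d.
Distance = v·t = 0.87 m/s × 1.99e+05 s = 1.731e+05 m = 173.1 km.

173 km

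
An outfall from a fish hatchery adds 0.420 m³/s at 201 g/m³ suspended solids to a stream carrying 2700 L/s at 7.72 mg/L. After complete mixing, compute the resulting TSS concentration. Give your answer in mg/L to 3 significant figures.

33.7 mg/L

2700 L/s = 2.7 m³/s.
Flow-weighted mixing gives C = (0.42·201 + 2.7·7.72) / (0.42 + 2.7) = 105.3/3.12 = 33.74 mg/L.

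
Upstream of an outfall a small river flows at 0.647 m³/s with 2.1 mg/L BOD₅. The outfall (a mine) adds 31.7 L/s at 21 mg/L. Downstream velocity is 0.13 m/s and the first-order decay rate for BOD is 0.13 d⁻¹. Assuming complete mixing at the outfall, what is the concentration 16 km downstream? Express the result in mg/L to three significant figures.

31.7 L/s = 0.0317 m³/s.
After complete mixing, C₀ = (0.0317·21 + 0.647·2.1) / 0.6787 = 2.983 mg/L.
Travel time t = 1.6e+04 m / 0.13 m/s = 1.231e+05 s = 1.425 d.
C = 2.983·exp(−0.13·1.425) = 2.983·0.831 = 2.479 mg/L.

2.48 mg/L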